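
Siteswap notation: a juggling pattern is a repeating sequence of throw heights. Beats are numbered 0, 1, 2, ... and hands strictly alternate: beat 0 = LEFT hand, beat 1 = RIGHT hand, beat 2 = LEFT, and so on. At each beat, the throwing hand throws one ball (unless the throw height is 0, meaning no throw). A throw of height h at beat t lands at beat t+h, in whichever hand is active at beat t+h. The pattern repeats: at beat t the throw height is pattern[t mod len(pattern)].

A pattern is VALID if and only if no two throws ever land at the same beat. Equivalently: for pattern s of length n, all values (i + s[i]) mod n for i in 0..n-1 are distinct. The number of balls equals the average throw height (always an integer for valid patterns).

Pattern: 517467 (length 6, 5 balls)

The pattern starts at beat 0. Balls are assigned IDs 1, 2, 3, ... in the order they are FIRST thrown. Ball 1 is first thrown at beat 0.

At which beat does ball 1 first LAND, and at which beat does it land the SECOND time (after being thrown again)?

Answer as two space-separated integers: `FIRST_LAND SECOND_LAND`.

Answer: 5 12

Derivation:
Beat 0 (L): throw ball1 h=5 -> lands@5:R; in-air after throw: [b1@5:R]
Beat 1 (R): throw ball2 h=1 -> lands@2:L; in-air after throw: [b2@2:L b1@5:R]
Beat 2 (L): throw ball2 h=7 -> lands@9:R; in-air after throw: [b1@5:R b2@9:R]
Beat 3 (R): throw ball3 h=4 -> lands@7:R; in-air after throw: [b1@5:R b3@7:R b2@9:R]
Beat 4 (L): throw ball4 h=6 -> lands@10:L; in-air after throw: [b1@5:R b3@7:R b2@9:R b4@10:L]
Beat 5 (R): throw ball1 h=7 -> lands@12:L; in-air after throw: [b3@7:R b2@9:R b4@10:L b1@12:L]
Beat 6 (L): throw ball5 h=5 -> lands@11:R; in-air after throw: [b3@7:R b2@9:R b4@10:L b5@11:R b1@12:L]
Beat 7 (R): throw ball3 h=1 -> lands@8:L; in-air after throw: [b3@8:L b2@9:R b4@10:L b5@11:R b1@12:L]
Beat 8 (L): throw ball3 h=7 -> lands@15:R; in-air after throw: [b2@9:R b4@10:L b5@11:R b1@12:L b3@15:R]
Beat 9 (R): throw ball2 h=4 -> lands@13:R; in-air after throw: [b4@10:L b5@11:R b1@12:L b2@13:R b3@15:R]
Beat 10 (L): throw ball4 h=6 -> lands@16:L; in-air after throw: [b5@11:R b1@12:L b2@13:R b3@15:R b4@16:L]
Beat 11 (R): throw ball5 h=7 -> lands@18:L; in-air after throw: [b1@12:L b2@13:R b3@15:R b4@16:L b5@18:L]
Beat 12 (L): throw ball1 h=5 -> lands@17:R; in-air after throw: [b2@13:R b3@15:R b4@16:L b1@17:R b5@18:L]
Ball 1: thrown@0 h=5 -> first land @5; rethrown@5 h=7 -> second land @12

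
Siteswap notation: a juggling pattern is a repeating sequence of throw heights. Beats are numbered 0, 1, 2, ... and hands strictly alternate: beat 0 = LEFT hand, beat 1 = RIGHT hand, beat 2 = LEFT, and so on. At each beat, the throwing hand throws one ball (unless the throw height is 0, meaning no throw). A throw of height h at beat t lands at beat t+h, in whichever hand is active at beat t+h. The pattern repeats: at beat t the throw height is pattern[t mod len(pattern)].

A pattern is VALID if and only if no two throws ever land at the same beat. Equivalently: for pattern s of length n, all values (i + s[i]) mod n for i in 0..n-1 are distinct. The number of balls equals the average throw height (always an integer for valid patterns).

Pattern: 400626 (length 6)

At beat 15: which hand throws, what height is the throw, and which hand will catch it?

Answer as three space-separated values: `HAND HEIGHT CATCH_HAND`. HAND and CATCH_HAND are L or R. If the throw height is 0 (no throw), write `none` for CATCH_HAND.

Answer: R 6 R

Derivation:
Beat 15: 15 mod 2 = 1, so hand = R
Throw height = pattern[15 mod 6] = pattern[3] = 6
Lands at beat 15+6=21, 21 mod 2 = 1, so catch hand = R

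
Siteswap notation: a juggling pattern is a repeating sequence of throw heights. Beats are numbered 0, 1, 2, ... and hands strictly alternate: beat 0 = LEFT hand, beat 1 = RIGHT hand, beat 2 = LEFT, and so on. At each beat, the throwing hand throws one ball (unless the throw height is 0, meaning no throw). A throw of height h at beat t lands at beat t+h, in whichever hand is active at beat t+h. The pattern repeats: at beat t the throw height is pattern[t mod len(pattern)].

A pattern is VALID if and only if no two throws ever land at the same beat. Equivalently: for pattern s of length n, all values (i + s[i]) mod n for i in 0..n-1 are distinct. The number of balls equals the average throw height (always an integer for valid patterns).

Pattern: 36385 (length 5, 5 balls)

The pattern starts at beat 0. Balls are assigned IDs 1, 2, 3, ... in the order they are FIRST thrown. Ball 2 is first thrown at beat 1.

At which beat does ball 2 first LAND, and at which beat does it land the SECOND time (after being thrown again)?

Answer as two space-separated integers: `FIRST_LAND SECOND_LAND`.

Beat 0 (L): throw ball1 h=3 -> lands@3:R; in-air after throw: [b1@3:R]
Beat 1 (R): throw ball2 h=6 -> lands@7:R; in-air after throw: [b1@3:R b2@7:R]
Beat 2 (L): throw ball3 h=3 -> lands@5:R; in-air after throw: [b1@3:R b3@5:R b2@7:R]
Beat 3 (R): throw ball1 h=8 -> lands@11:R; in-air after throw: [b3@5:R b2@7:R b1@11:R]
Beat 4 (L): throw ball4 h=5 -> lands@9:R; in-air after throw: [b3@5:R b2@7:R b4@9:R b1@11:R]
Beat 5 (R): throw ball3 h=3 -> lands@8:L; in-air after throw: [b2@7:R b3@8:L b4@9:R b1@11:R]
Beat 6 (L): throw ball5 h=6 -> lands@12:L; in-air after throw: [b2@7:R b3@8:L b4@9:R b1@11:R b5@12:L]
Beat 7 (R): throw ball2 h=3 -> lands@10:L; in-air after throw: [b3@8:L b4@9:R b2@10:L b1@11:R b5@12:L]
Beat 8 (L): throw ball3 h=8 -> lands@16:L; in-air after throw: [b4@9:R b2@10:L b1@11:R b5@12:L b3@16:L]
Beat 9 (R): throw ball4 h=5 -> lands@14:L; in-air after throw: [b2@10:L b1@11:R b5@12:L b4@14:L b3@16:L]
Beat 10 (L): throw ball2 h=3 -> lands@13:R; in-air after throw: [b1@11:R b5@12:L b2@13:R b4@14:L b3@16:L]
Ball 2: thrown@1 h=6 -> first land @7; rethrown@7 h=3 -> second land @10

Answer: 7 10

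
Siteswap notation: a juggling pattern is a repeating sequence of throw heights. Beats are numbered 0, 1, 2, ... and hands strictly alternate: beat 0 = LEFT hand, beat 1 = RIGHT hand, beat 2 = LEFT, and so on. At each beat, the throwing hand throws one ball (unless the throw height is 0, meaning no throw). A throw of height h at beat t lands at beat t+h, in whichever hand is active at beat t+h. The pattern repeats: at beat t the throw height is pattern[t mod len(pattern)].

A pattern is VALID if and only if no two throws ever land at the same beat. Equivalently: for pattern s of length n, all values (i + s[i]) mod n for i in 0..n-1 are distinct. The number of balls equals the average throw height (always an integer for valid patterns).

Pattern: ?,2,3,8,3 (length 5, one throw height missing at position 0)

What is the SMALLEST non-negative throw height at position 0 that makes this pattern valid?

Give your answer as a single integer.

i=0: s[i]=? (unknown)
i=1: (1 + 2) mod 5 = 3
i=2: (2 + 3) mod 5 = 0
i=3: (3 + 8) mod 5 = 1
i=4: (4 + 3) mod 5 = 2
Known residues: [0, 1, 2, 3]; need a permutation of 0..4, so missing residue r = 4
Need (0 + s) mod 5 = 4; smallest s = (4 - 0) mod 5 = 4

Answer: 4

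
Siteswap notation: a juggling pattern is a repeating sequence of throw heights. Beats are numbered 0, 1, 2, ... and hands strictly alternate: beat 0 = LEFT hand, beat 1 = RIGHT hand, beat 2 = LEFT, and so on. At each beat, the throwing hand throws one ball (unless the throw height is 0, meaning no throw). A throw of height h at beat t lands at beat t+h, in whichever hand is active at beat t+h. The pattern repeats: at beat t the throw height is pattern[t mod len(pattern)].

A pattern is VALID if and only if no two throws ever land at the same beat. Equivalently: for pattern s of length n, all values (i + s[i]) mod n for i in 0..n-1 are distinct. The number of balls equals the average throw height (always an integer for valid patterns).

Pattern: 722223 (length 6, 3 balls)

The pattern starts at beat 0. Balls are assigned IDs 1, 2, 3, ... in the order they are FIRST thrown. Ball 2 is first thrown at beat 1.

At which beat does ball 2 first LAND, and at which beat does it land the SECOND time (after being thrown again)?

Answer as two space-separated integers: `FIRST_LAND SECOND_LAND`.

Answer: 3 5

Derivation:
Beat 0 (L): throw ball1 h=7 -> lands@7:R; in-air after throw: [b1@7:R]
Beat 1 (R): throw ball2 h=2 -> lands@3:R; in-air after throw: [b2@3:R b1@7:R]
Beat 2 (L): throw ball3 h=2 -> lands@4:L; in-air after throw: [b2@3:R b3@4:L b1@7:R]
Beat 3 (R): throw ball2 h=2 -> lands@5:R; in-air after throw: [b3@4:L b2@5:R b1@7:R]
Beat 4 (L): throw ball3 h=2 -> lands@6:L; in-air after throw: [b2@5:R b3@6:L b1@7:R]
Beat 5 (R): throw ball2 h=3 -> lands@8:L; in-air after throw: [b3@6:L b1@7:R b2@8:L]
Ball 2: thrown@1 h=2 -> first land @3; rethrown@3 h=2 -> second land @5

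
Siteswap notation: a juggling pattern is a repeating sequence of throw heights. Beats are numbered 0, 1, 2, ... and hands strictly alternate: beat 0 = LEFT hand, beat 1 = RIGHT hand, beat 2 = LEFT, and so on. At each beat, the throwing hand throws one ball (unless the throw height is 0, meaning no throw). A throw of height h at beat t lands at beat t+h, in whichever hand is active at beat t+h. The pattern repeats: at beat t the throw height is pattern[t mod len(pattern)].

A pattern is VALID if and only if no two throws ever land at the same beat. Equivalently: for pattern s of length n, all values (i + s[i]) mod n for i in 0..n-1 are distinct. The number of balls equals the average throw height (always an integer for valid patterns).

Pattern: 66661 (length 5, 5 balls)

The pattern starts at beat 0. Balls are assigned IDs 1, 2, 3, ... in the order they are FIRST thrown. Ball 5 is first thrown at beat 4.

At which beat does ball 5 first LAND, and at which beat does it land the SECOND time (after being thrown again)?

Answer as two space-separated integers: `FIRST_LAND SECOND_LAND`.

Beat 0 (L): throw ball1 h=6 -> lands@6:L; in-air after throw: [b1@6:L]
Beat 1 (R): throw ball2 h=6 -> lands@7:R; in-air after throw: [b1@6:L b2@7:R]
Beat 2 (L): throw ball3 h=6 -> lands@8:L; in-air after throw: [b1@6:L b2@7:R b3@8:L]
Beat 3 (R): throw ball4 h=6 -> lands@9:R; in-air after throw: [b1@6:L b2@7:R b3@8:L b4@9:R]
Beat 4 (L): throw ball5 h=1 -> lands@5:R; in-air after throw: [b5@5:R b1@6:L b2@7:R b3@8:L b4@9:R]
Beat 5 (R): throw ball5 h=6 -> lands@11:R; in-air after throw: [b1@6:L b2@7:R b3@8:L b4@9:R b5@11:R]
Beat 6 (L): throw ball1 h=6 -> lands@12:L; in-air after throw: [b2@7:R b3@8:L b4@9:R b5@11:R b1@12:L]
Beat 7 (R): throw ball2 h=6 -> lands@13:R; in-air after throw: [b3@8:L b4@9:R b5@11:R b1@12:L b2@13:R]
Beat 8 (L): throw ball3 h=6 -> lands@14:L; in-air after throw: [b4@9:R b5@11:R b1@12:L b2@13:R b3@14:L]
Beat 9 (R): throw ball4 h=1 -> lands@10:L; in-air after throw: [b4@10:L b5@11:R b1@12:L b2@13:R b3@14:L]
Beat 10 (L): throw ball4 h=6 -> lands@16:L; in-air after throw: [b5@11:R b1@12:L b2@13:R b3@14:L b4@16:L]
Beat 11 (R): throw ball5 h=6 -> lands@17:R; in-air after throw: [b1@12:L b2@13:R b3@14:L b4@16:L b5@17:R]
Ball 5: thrown@4 h=1 -> first land @5; rethrown@5 h=6 -> second land @11

Answer: 5 11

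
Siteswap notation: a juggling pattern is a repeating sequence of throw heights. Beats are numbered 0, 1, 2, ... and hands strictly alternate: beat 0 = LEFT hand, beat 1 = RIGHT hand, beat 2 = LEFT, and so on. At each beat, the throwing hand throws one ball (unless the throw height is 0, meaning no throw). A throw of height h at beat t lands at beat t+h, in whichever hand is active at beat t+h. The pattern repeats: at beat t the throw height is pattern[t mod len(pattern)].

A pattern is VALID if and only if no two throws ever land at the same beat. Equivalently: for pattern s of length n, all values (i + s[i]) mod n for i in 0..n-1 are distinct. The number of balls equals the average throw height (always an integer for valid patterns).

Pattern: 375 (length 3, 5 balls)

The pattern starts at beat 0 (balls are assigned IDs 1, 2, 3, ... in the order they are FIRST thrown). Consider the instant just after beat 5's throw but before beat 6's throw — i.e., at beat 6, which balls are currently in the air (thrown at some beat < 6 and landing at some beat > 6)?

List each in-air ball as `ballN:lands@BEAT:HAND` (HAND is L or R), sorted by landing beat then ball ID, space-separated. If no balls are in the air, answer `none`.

Beat 0 (L): throw ball1 h=3 -> lands@3:R; in-air after throw: [b1@3:R]
Beat 1 (R): throw ball2 h=7 -> lands@8:L; in-air after throw: [b1@3:R b2@8:L]
Beat 2 (L): throw ball3 h=5 -> lands@7:R; in-air after throw: [b1@3:R b3@7:R b2@8:L]
Beat 3 (R): throw ball1 h=3 -> lands@6:L; in-air after throw: [b1@6:L b3@7:R b2@8:L]
Beat 4 (L): throw ball4 h=7 -> lands@11:R; in-air after throw: [b1@6:L b3@7:R b2@8:L b4@11:R]
Beat 5 (R): throw ball5 h=5 -> lands@10:L; in-air after throw: [b1@6:L b3@7:R b2@8:L b5@10:L b4@11:R]
Beat 6 (L): throw ball1 h=3 -> lands@9:R; in-air after throw: [b3@7:R b2@8:L b1@9:R b5@10:L b4@11:R]

Answer: ball3:lands@7:R ball2:lands@8:L ball5:lands@10:L ball4:lands@11:R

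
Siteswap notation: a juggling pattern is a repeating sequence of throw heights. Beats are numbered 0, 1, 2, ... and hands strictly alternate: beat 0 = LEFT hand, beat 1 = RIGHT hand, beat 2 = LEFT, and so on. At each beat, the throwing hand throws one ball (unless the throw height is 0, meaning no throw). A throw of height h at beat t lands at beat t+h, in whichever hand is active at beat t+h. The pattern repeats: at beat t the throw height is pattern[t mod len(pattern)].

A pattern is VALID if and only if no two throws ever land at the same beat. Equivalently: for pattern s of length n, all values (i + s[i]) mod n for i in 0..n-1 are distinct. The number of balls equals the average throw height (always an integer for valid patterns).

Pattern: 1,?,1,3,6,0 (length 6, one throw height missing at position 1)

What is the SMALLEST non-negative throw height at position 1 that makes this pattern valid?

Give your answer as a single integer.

Answer: 1

Derivation:
i=0: (0 + 1) mod 6 = 1
i=1: s[i]=? (unknown)
i=2: (2 + 1) mod 6 = 3
i=3: (3 + 3) mod 6 = 0
i=4: (4 + 6) mod 6 = 4
i=5: (5 + 0) mod 6 = 5
Known residues: [0, 1, 3, 4, 5]; need a permutation of 0..5, so missing residue r = 2
Need (1 + s) mod 6 = 2; smallest s = (2 - 1) mod 6 = 1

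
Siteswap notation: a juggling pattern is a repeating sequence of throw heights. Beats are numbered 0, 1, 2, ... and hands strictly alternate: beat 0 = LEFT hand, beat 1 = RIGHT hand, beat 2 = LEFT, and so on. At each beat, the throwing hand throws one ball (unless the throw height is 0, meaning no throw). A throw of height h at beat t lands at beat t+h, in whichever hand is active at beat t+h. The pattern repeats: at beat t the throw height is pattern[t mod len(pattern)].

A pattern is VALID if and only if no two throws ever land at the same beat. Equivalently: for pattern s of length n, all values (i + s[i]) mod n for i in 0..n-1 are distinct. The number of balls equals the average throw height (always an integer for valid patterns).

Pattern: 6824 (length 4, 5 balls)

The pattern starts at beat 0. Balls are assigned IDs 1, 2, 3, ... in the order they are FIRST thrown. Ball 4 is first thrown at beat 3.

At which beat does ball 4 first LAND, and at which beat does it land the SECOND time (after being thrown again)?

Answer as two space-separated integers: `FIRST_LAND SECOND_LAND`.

Answer: 7 11

Derivation:
Beat 0 (L): throw ball1 h=6 -> lands@6:L; in-air after throw: [b1@6:L]
Beat 1 (R): throw ball2 h=8 -> lands@9:R; in-air after throw: [b1@6:L b2@9:R]
Beat 2 (L): throw ball3 h=2 -> lands@4:L; in-air after throw: [b3@4:L b1@6:L b2@9:R]
Beat 3 (R): throw ball4 h=4 -> lands@7:R; in-air after throw: [b3@4:L b1@6:L b4@7:R b2@9:R]
Beat 4 (L): throw ball3 h=6 -> lands@10:L; in-air after throw: [b1@6:L b4@7:R b2@9:R b3@10:L]
Beat 5 (R): throw ball5 h=8 -> lands@13:R; in-air after throw: [b1@6:L b4@7:R b2@9:R b3@10:L b5@13:R]
Beat 6 (L): throw ball1 h=2 -> lands@8:L; in-air after throw: [b4@7:R b1@8:L b2@9:R b3@10:L b5@13:R]
Beat 7 (R): throw ball4 h=4 -> lands@11:R; in-air after throw: [b1@8:L b2@9:R b3@10:L b4@11:R b5@13:R]
Beat 8 (L): throw ball1 h=6 -> lands@14:L; in-air after throw: [b2@9:R b3@10:L b4@11:R b5@13:R b1@14:L]
Beat 9 (R): throw ball2 h=8 -> lands@17:R; in-air after throw: [b3@10:L b4@11:R b5@13:R b1@14:L b2@17:R]
Beat 10 (L): throw ball3 h=2 -> lands@12:L; in-air after throw: [b4@11:R b3@12:L b5@13:R b1@14:L b2@17:R]
Beat 11 (R): throw ball4 h=4 -> lands@15:R; in-air after throw: [b3@12:L b5@13:R b1@14:L b4@15:R b2@17:R]
Ball 4: thrown@3 h=4 -> first land @7; rethrown@7 h=4 -> second land @11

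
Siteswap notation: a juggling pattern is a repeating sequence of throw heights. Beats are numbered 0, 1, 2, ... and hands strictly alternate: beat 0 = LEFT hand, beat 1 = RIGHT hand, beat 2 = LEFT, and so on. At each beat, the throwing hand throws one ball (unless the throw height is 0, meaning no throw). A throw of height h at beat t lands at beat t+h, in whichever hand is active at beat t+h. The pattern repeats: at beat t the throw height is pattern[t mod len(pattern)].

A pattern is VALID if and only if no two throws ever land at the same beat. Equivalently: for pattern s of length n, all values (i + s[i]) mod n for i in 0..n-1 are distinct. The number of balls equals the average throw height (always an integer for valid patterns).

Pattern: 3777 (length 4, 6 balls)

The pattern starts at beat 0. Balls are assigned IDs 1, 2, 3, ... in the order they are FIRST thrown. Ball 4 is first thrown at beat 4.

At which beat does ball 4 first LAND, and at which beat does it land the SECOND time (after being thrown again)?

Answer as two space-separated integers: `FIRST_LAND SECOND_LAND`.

Beat 0 (L): throw ball1 h=3 -> lands@3:R; in-air after throw: [b1@3:R]
Beat 1 (R): throw ball2 h=7 -> lands@8:L; in-air after throw: [b1@3:R b2@8:L]
Beat 2 (L): throw ball3 h=7 -> lands@9:R; in-air after throw: [b1@3:R b2@8:L b3@9:R]
Beat 3 (R): throw ball1 h=7 -> lands@10:L; in-air after throw: [b2@8:L b3@9:R b1@10:L]
Beat 4 (L): throw ball4 h=3 -> lands@7:R; in-air after throw: [b4@7:R b2@8:L b3@9:R b1@10:L]
Beat 5 (R): throw ball5 h=7 -> lands@12:L; in-air after throw: [b4@7:R b2@8:L b3@9:R b1@10:L b5@12:L]
Beat 6 (L): throw ball6 h=7 -> lands@13:R; in-air after throw: [b4@7:R b2@8:L b3@9:R b1@10:L b5@12:L b6@13:R]
Beat 7 (R): throw ball4 h=7 -> lands@14:L; in-air after throw: [b2@8:L b3@9:R b1@10:L b5@12:L b6@13:R b4@14:L]
Beat 8 (L): throw ball2 h=3 -> lands@11:R; in-air after throw: [b3@9:R b1@10:L b2@11:R b5@12:L b6@13:R b4@14:L]
Beat 9 (R): throw ball3 h=7 -> lands@16:L; in-air after throw: [b1@10:L b2@11:R b5@12:L b6@13:R b4@14:L b3@16:L]
Beat 10 (L): throw ball1 h=7 -> lands@17:R; in-air after throw: [b2@11:R b5@12:L b6@13:R b4@14:L b3@16:L b1@17:R]
Beat 11 (R): throw ball2 h=7 -> lands@18:L; in-air after throw: [b5@12:L b6@13:R b4@14:L b3@16:L b1@17:R b2@18:L]
Beat 12 (L): throw ball5 h=3 -> lands@15:R; in-air after throw: [b6@13:R b4@14:L b5@15:R b3@16:L b1@17:R b2@18:L]
Beat 13 (R): throw ball6 h=7 -> lands@20:L; in-air after throw: [b4@14:L b5@15:R b3@16:L b1@17:R b2@18:L b6@20:L]
Beat 14 (L): throw ball4 h=7 -> lands@21:R; in-air after throw: [b5@15:R b3@16:L b1@17:R b2@18:L b6@20:L b4@21:R]
Ball 4: thrown@4 h=3 -> first land @7; rethrown@7 h=7 -> second land @14

Answer: 7 14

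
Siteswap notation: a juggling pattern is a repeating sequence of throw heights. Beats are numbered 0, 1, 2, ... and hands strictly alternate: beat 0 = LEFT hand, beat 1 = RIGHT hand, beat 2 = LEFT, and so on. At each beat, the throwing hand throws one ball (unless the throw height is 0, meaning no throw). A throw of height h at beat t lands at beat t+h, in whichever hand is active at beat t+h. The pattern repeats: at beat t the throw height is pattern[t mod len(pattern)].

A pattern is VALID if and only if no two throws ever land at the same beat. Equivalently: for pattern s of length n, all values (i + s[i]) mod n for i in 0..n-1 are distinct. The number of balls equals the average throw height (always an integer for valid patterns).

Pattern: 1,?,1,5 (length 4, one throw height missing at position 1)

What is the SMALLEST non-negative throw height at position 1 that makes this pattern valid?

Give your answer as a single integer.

i=0: (0 + 1) mod 4 = 1
i=1: s[i]=? (unknown)
i=2: (2 + 1) mod 4 = 3
i=3: (3 + 5) mod 4 = 0
Known residues: [0, 1, 3]; need a permutation of 0..3, so missing residue r = 2
Need (1 + s) mod 4 = 2; smallest s = (2 - 1) mod 4 = 1

Answer: 1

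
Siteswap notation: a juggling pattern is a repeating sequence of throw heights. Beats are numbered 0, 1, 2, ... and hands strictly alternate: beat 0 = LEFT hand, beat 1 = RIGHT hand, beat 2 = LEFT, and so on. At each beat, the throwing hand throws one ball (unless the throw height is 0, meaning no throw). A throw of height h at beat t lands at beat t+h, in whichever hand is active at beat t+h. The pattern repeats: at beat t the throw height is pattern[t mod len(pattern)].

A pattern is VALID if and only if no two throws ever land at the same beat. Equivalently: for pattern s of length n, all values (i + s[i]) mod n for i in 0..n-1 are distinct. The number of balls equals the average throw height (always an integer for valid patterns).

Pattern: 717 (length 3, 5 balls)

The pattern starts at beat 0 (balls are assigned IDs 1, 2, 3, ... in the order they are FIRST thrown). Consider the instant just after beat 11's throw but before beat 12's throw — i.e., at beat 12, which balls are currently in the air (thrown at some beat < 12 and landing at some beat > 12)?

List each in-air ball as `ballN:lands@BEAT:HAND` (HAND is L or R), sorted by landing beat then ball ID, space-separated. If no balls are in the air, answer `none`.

Beat 0 (L): throw ball1 h=7 -> lands@7:R; in-air after throw: [b1@7:R]
Beat 1 (R): throw ball2 h=1 -> lands@2:L; in-air after throw: [b2@2:L b1@7:R]
Beat 2 (L): throw ball2 h=7 -> lands@9:R; in-air after throw: [b1@7:R b2@9:R]
Beat 3 (R): throw ball3 h=7 -> lands@10:L; in-air after throw: [b1@7:R b2@9:R b3@10:L]
Beat 4 (L): throw ball4 h=1 -> lands@5:R; in-air after throw: [b4@5:R b1@7:R b2@9:R b3@10:L]
Beat 5 (R): throw ball4 h=7 -> lands@12:L; in-air after throw: [b1@7:R b2@9:R b3@10:L b4@12:L]
Beat 6 (L): throw ball5 h=7 -> lands@13:R; in-air after throw: [b1@7:R b2@9:R b3@10:L b4@12:L b5@13:R]
Beat 7 (R): throw ball1 h=1 -> lands@8:L; in-air after throw: [b1@8:L b2@9:R b3@10:L b4@12:L b5@13:R]
Beat 8 (L): throw ball1 h=7 -> lands@15:R; in-air after throw: [b2@9:R b3@10:L b4@12:L b5@13:R b1@15:R]
Beat 9 (R): throw ball2 h=7 -> lands@16:L; in-air after throw: [b3@10:L b4@12:L b5@13:R b1@15:R b2@16:L]
Beat 10 (L): throw ball3 h=1 -> lands@11:R; in-air after throw: [b3@11:R b4@12:L b5@13:R b1@15:R b2@16:L]
Beat 11 (R): throw ball3 h=7 -> lands@18:L; in-air after throw: [b4@12:L b5@13:R b1@15:R b2@16:L b3@18:L]
Beat 12 (L): throw ball4 h=7 -> lands@19:R; in-air after throw: [b5@13:R b1@15:R b2@16:L b3@18:L b4@19:R]

Answer: ball5:lands@13:R ball1:lands@15:R ball2:lands@16:L ball3:lands@18:L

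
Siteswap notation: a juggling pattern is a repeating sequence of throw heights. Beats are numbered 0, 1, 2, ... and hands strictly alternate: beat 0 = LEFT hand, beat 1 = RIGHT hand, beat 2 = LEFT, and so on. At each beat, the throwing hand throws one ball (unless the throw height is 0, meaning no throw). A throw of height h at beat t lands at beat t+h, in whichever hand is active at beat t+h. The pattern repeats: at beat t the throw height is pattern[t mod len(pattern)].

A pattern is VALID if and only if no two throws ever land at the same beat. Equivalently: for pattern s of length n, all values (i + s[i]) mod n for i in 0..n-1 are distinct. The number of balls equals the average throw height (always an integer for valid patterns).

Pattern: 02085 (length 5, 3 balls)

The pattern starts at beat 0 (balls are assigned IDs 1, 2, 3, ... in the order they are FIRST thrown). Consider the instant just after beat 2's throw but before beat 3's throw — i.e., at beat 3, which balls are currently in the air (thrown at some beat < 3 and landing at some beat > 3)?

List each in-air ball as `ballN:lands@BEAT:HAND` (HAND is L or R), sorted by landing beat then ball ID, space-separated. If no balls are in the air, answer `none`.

Answer: none

Derivation:
Beat 1 (R): throw ball1 h=2 -> lands@3:R; in-air after throw: [b1@3:R]
Beat 3 (R): throw ball1 h=8 -> lands@11:R; in-air after throw: [b1@11:R]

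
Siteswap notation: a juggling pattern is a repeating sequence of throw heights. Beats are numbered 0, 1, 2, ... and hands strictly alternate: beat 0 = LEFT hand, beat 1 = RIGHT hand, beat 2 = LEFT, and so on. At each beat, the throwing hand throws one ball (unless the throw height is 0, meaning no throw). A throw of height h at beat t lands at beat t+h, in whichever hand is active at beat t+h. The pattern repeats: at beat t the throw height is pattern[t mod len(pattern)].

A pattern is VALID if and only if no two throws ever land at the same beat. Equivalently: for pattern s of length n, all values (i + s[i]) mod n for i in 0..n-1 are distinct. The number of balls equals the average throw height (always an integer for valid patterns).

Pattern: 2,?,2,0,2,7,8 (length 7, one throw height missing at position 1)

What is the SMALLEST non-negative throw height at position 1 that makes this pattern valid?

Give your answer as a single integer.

Answer: 0

Derivation:
i=0: (0 + 2) mod 7 = 2
i=1: s[i]=? (unknown)
i=2: (2 + 2) mod 7 = 4
i=3: (3 + 0) mod 7 = 3
i=4: (4 + 2) mod 7 = 6
i=5: (5 + 7) mod 7 = 5
i=6: (6 + 8) mod 7 = 0
Known residues: [0, 2, 3, 4, 5, 6]; need a permutation of 0..6, so missing residue r = 1
Need (1 + s) mod 7 = 1; smallest s = (1 - 1) mod 7 = 0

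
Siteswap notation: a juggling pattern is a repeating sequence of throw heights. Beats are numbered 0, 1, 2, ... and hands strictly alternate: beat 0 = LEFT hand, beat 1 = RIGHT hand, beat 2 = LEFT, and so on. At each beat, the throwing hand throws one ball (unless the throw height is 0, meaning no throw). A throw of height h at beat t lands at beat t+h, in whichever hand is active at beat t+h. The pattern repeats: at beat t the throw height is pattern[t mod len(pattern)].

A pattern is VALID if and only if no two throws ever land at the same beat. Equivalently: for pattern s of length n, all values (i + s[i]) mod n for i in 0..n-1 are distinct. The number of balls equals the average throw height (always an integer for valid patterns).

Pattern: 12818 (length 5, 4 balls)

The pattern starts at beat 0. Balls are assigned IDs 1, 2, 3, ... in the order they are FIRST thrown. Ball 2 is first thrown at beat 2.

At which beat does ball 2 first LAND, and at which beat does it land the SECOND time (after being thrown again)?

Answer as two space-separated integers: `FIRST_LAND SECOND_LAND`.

Beat 0 (L): throw ball1 h=1 -> lands@1:R; in-air after throw: [b1@1:R]
Beat 1 (R): throw ball1 h=2 -> lands@3:R; in-air after throw: [b1@3:R]
Beat 2 (L): throw ball2 h=8 -> lands@10:L; in-air after throw: [b1@3:R b2@10:L]
Beat 3 (R): throw ball1 h=1 -> lands@4:L; in-air after throw: [b1@4:L b2@10:L]
Beat 4 (L): throw ball1 h=8 -> lands@12:L; in-air after throw: [b2@10:L b1@12:L]
Beat 5 (R): throw ball3 h=1 -> lands@6:L; in-air after throw: [b3@6:L b2@10:L b1@12:L]
Beat 6 (L): throw ball3 h=2 -> lands@8:L; in-air after throw: [b3@8:L b2@10:L b1@12:L]
Beat 7 (R): throw ball4 h=8 -> lands@15:R; in-air after throw: [b3@8:L b2@10:L b1@12:L b4@15:R]
Beat 8 (L): throw ball3 h=1 -> lands@9:R; in-air after throw: [b3@9:R b2@10:L b1@12:L b4@15:R]
Beat 9 (R): throw ball3 h=8 -> lands@17:R; in-air after throw: [b2@10:L b1@12:L b4@15:R b3@17:R]
Beat 10 (L): throw ball2 h=1 -> lands@11:R; in-air after throw: [b2@11:R b1@12:L b4@15:R b3@17:R]
Beat 11 (R): throw ball2 h=2 -> lands@13:R; in-air after throw: [b1@12:L b2@13:R b4@15:R b3@17:R]
Ball 2: thrown@2 h=8 -> first land @10; rethrown@10 h=1 -> second land @11

Answer: 10 11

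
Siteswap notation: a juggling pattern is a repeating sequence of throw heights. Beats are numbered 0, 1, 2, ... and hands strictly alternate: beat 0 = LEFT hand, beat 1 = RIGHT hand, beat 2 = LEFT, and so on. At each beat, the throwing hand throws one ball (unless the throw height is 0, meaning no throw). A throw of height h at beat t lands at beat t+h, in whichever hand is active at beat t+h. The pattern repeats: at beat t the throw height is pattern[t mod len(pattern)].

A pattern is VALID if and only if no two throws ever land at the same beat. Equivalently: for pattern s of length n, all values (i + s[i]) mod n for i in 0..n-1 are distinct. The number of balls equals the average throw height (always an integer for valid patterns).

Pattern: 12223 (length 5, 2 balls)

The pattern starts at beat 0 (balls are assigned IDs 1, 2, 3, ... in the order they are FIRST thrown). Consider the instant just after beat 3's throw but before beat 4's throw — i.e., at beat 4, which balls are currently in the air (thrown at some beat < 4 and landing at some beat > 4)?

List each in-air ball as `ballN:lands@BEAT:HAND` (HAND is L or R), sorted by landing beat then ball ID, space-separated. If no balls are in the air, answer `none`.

Answer: ball1:lands@5:R

Derivation:
Beat 0 (L): throw ball1 h=1 -> lands@1:R; in-air after throw: [b1@1:R]
Beat 1 (R): throw ball1 h=2 -> lands@3:R; in-air after throw: [b1@3:R]
Beat 2 (L): throw ball2 h=2 -> lands@4:L; in-air after throw: [b1@3:R b2@4:L]
Beat 3 (R): throw ball1 h=2 -> lands@5:R; in-air after throw: [b2@4:L b1@5:R]
Beat 4 (L): throw ball2 h=3 -> lands@7:R; in-air after throw: [b1@5:R b2@7:R]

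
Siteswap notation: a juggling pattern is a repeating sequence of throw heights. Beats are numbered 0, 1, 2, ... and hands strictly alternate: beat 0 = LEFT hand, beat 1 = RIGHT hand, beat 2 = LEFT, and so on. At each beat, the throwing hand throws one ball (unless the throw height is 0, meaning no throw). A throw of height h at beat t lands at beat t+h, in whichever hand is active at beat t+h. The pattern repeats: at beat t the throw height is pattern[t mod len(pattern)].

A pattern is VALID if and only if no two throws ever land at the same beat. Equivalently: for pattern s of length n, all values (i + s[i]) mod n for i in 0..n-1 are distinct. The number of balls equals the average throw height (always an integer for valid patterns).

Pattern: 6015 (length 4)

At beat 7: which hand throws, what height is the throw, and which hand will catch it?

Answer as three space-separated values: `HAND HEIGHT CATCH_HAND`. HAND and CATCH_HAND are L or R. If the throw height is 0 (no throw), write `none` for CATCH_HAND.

Answer: R 5 L

Derivation:
Beat 7: 7 mod 2 = 1, so hand = R
Throw height = pattern[7 mod 4] = pattern[3] = 5
Lands at beat 7+5=12, 12 mod 2 = 0, so catch hand = L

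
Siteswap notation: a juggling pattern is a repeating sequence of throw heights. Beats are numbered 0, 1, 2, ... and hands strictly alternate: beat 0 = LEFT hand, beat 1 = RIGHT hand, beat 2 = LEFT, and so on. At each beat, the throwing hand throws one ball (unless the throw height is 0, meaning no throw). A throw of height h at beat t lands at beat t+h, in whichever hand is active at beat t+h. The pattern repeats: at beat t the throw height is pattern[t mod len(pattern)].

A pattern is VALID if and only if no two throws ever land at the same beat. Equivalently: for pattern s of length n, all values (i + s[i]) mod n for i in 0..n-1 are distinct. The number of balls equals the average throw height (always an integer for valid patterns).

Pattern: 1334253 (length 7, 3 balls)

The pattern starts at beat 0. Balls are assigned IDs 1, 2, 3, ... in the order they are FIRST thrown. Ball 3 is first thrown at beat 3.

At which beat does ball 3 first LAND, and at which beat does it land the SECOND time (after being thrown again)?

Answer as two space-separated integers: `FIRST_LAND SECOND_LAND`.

Beat 0 (L): throw ball1 h=1 -> lands@1:R; in-air after throw: [b1@1:R]
Beat 1 (R): throw ball1 h=3 -> lands@4:L; in-air after throw: [b1@4:L]
Beat 2 (L): throw ball2 h=3 -> lands@5:R; in-air after throw: [b1@4:L b2@5:R]
Beat 3 (R): throw ball3 h=4 -> lands@7:R; in-air after throw: [b1@4:L b2@5:R b3@7:R]
Beat 4 (L): throw ball1 h=2 -> lands@6:L; in-air after throw: [b2@5:R b1@6:L b3@7:R]
Beat 5 (R): throw ball2 h=5 -> lands@10:L; in-air after throw: [b1@6:L b3@7:R b2@10:L]
Beat 6 (L): throw ball1 h=3 -> lands@9:R; in-air after throw: [b3@7:R b1@9:R b2@10:L]
Beat 7 (R): throw ball3 h=1 -> lands@8:L; in-air after throw: [b3@8:L b1@9:R b2@10:L]
Beat 8 (L): throw ball3 h=3 -> lands@11:R; in-air after throw: [b1@9:R b2@10:L b3@11:R]
Ball 3: thrown@3 h=4 -> first land @7; rethrown@7 h=1 -> second land @8

Answer: 7 8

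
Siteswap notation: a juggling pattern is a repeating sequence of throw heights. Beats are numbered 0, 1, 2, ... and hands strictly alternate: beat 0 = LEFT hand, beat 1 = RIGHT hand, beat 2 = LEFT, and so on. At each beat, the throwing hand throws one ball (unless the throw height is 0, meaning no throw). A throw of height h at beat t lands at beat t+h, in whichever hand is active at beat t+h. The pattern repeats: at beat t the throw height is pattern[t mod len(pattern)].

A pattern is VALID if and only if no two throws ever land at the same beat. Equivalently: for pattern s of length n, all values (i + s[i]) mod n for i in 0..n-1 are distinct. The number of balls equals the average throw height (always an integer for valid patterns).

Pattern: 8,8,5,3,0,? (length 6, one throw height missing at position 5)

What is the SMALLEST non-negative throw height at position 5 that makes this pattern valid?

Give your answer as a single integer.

Answer: 0

Derivation:
i=0: (0 + 8) mod 6 = 2
i=1: (1 + 8) mod 6 = 3
i=2: (2 + 5) mod 6 = 1
i=3: (3 + 3) mod 6 = 0
i=4: (4 + 0) mod 6 = 4
i=5: s[i]=? (unknown)
Known residues: [0, 1, 2, 3, 4]; need a permutation of 0..5, so missing residue r = 5
Need (5 + s) mod 6 = 5; smallest s = (5 - 5) mod 6 = 0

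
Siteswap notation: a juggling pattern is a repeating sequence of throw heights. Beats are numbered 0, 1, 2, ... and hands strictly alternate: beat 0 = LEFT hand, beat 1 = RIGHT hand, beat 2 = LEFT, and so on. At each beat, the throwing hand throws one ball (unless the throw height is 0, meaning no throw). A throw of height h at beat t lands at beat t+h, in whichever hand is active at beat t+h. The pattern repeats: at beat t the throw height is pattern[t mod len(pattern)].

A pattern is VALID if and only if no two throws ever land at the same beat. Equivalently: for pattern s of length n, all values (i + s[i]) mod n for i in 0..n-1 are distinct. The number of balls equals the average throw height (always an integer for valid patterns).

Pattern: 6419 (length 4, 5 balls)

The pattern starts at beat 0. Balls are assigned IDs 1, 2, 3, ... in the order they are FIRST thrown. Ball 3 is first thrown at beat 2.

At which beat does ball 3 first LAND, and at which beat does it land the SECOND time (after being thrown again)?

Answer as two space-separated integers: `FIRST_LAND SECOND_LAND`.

Answer: 3 12

Derivation:
Beat 0 (L): throw ball1 h=6 -> lands@6:L; in-air after throw: [b1@6:L]
Beat 1 (R): throw ball2 h=4 -> lands@5:R; in-air after throw: [b2@5:R b1@6:L]
Beat 2 (L): throw ball3 h=1 -> lands@3:R; in-air after throw: [b3@3:R b2@5:R b1@6:L]
Beat 3 (R): throw ball3 h=9 -> lands@12:L; in-air after throw: [b2@5:R b1@6:L b3@12:L]
Beat 4 (L): throw ball4 h=6 -> lands@10:L; in-air after throw: [b2@5:R b1@6:L b4@10:L b3@12:L]
Beat 5 (R): throw ball2 h=4 -> lands@9:R; in-air after throw: [b1@6:L b2@9:R b4@10:L b3@12:L]
Beat 6 (L): throw ball1 h=1 -> lands@7:R; in-air after throw: [b1@7:R b2@9:R b4@10:L b3@12:L]
Beat 7 (R): throw ball1 h=9 -> lands@16:L; in-air after throw: [b2@9:R b4@10:L b3@12:L b1@16:L]
Beat 8 (L): throw ball5 h=6 -> lands@14:L; in-air after throw: [b2@9:R b4@10:L b3@12:L b5@14:L b1@16:L]
Beat 9 (R): throw ball2 h=4 -> lands@13:R; in-air after throw: [b4@10:L b3@12:L b2@13:R b5@14:L b1@16:L]
Beat 10 (L): throw ball4 h=1 -> lands@11:R; in-air after throw: [b4@11:R b3@12:L b2@13:R b5@14:L b1@16:L]
Beat 11 (R): throw ball4 h=9 -> lands@20:L; in-air after throw: [b3@12:L b2@13:R b5@14:L b1@16:L b4@20:L]
Beat 12 (L): throw ball3 h=6 -> lands@18:L; in-air after throw: [b2@13:R b5@14:L b1@16:L b3@18:L b4@20:L]
Ball 3: thrown@2 h=1 -> first land @3; rethrown@3 h=9 -> second land @12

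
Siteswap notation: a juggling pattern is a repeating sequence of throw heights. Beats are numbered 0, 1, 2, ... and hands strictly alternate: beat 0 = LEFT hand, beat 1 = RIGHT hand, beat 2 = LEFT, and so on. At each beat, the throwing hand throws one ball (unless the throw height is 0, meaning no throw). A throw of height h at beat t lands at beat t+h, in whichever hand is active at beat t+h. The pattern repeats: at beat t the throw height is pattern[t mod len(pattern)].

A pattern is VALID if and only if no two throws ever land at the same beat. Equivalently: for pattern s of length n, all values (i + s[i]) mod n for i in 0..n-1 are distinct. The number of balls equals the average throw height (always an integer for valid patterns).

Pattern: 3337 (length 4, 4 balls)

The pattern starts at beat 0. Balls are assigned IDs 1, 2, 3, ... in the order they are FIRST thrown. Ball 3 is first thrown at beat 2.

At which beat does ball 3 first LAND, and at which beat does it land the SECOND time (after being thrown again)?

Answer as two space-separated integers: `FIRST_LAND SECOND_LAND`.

Answer: 5 8

Derivation:
Beat 0 (L): throw ball1 h=3 -> lands@3:R; in-air after throw: [b1@3:R]
Beat 1 (R): throw ball2 h=3 -> lands@4:L; in-air after throw: [b1@3:R b2@4:L]
Beat 2 (L): throw ball3 h=3 -> lands@5:R; in-air after throw: [b1@3:R b2@4:L b3@5:R]
Beat 3 (R): throw ball1 h=7 -> lands@10:L; in-air after throw: [b2@4:L b3@5:R b1@10:L]
Beat 4 (L): throw ball2 h=3 -> lands@7:R; in-air after throw: [b3@5:R b2@7:R b1@10:L]
Beat 5 (R): throw ball3 h=3 -> lands@8:L; in-air after throw: [b2@7:R b3@8:L b1@10:L]
Beat 6 (L): throw ball4 h=3 -> lands@9:R; in-air after throw: [b2@7:R b3@8:L b4@9:R b1@10:L]
Beat 7 (R): throw ball2 h=7 -> lands@14:L; in-air after throw: [b3@8:L b4@9:R b1@10:L b2@14:L]
Beat 8 (L): throw ball3 h=3 -> lands@11:R; in-air after throw: [b4@9:R b1@10:L b3@11:R b2@14:L]
Ball 3: thrown@2 h=3 -> first land @5; rethrown@5 h=3 -> second land @8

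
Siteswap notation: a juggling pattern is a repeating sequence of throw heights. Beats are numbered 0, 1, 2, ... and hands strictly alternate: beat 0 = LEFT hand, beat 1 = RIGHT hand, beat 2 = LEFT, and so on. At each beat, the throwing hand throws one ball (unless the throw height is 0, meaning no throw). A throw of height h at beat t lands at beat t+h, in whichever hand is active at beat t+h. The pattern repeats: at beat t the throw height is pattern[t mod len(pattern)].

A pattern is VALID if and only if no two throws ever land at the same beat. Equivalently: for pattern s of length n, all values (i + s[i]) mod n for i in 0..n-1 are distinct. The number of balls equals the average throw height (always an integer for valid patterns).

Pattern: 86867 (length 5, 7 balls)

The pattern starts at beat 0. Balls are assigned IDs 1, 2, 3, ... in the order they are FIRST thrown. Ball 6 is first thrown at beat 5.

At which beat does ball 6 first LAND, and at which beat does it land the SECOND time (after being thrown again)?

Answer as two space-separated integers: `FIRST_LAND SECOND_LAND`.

Beat 0 (L): throw ball1 h=8 -> lands@8:L; in-air after throw: [b1@8:L]
Beat 1 (R): throw ball2 h=6 -> lands@7:R; in-air after throw: [b2@7:R b1@8:L]
Beat 2 (L): throw ball3 h=8 -> lands@10:L; in-air after throw: [b2@7:R b1@8:L b3@10:L]
Beat 3 (R): throw ball4 h=6 -> lands@9:R; in-air after throw: [b2@7:R b1@8:L b4@9:R b3@10:L]
Beat 4 (L): throw ball5 h=7 -> lands@11:R; in-air after throw: [b2@7:R b1@8:L b4@9:R b3@10:L b5@11:R]
Beat 5 (R): throw ball6 h=8 -> lands@13:R; in-air after throw: [b2@7:R b1@8:L b4@9:R b3@10:L b5@11:R b6@13:R]
Beat 6 (L): throw ball7 h=6 -> lands@12:L; in-air after throw: [b2@7:R b1@8:L b4@9:R b3@10:L b5@11:R b7@12:L b6@13:R]
Beat 7 (R): throw ball2 h=8 -> lands@15:R; in-air after throw: [b1@8:L b4@9:R b3@10:L b5@11:R b7@12:L b6@13:R b2@15:R]
Beat 8 (L): throw ball1 h=6 -> lands@14:L; in-air after throw: [b4@9:R b3@10:L b5@11:R b7@12:L b6@13:R b1@14:L b2@15:R]
Beat 9 (R): throw ball4 h=7 -> lands@16:L; in-air after throw: [b3@10:L b5@11:R b7@12:L b6@13:R b1@14:L b2@15:R b4@16:L]
Beat 10 (L): throw ball3 h=8 -> lands@18:L; in-air after throw: [b5@11:R b7@12:L b6@13:R b1@14:L b2@15:R b4@16:L b3@18:L]
Beat 11 (R): throw ball5 h=6 -> lands@17:R; in-air after throw: [b7@12:L b6@13:R b1@14:L b2@15:R b4@16:L b5@17:R b3@18:L]
Beat 12 (L): throw ball7 h=8 -> lands@20:L; in-air after throw: [b6@13:R b1@14:L b2@15:R b4@16:L b5@17:R b3@18:L b7@20:L]
Beat 13 (R): throw ball6 h=6 -> lands@19:R; in-air after throw: [b1@14:L b2@15:R b4@16:L b5@17:R b3@18:L b6@19:R b7@20:L]
Beat 14 (L): throw ball1 h=7 -> lands@21:R; in-air after throw: [b2@15:R b4@16:L b5@17:R b3@18:L b6@19:R b7@20:L b1@21:R]
Beat 15 (R): throw ball2 h=8 -> lands@23:R; in-air after throw: [b4@16:L b5@17:R b3@18:L b6@19:R b7@20:L b1@21:R b2@23:R]
Beat 16 (L): throw ball4 h=6 -> lands@22:L; in-air after throw: [b5@17:R b3@18:L b6@19:R b7@20:L b1@21:R b4@22:L b2@23:R]
Beat 17 (R): throw ball5 h=8 -> lands@25:R; in-air after throw: [b3@18:L b6@19:R b7@20:L b1@21:R b4@22:L b2@23:R b5@25:R]
Ball 6: thrown@5 h=8 -> first land @13; rethrown@13 h=6 -> second land @19

Answer: 13 19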